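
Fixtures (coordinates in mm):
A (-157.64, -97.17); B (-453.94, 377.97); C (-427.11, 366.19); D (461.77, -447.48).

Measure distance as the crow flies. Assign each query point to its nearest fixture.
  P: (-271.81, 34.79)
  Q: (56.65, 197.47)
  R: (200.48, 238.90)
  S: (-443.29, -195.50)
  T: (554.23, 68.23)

P→A; Q→A; R→A; S→A; T→D

P at (-271.81, 34.79):
  A: 174.49 mm
  B: 388.51 mm
  C: 365.98 mm
  D: 877.91 mm
  → nearest: A (174.49 mm)
Q at (56.65, 197.47):
  A: 364.33 mm
  B: 541.56 mm
  C: 512.34 mm
  D: 761.63 mm
  → nearest: A (364.33 mm)
R at (200.48, 238.90):
  A: 491.11 mm
  B: 669.03 mm
  C: 640.37 mm
  D: 734.43 mm
  → nearest: A (491.11 mm)
S at (-443.29, -195.50):
  A: 302.10 mm
  B: 573.57 mm
  C: 561.92 mm
  D: 939.48 mm
  → nearest: A (302.10 mm)
T at (554.23, 68.23):
  A: 730.83 mm
  B: 1054.68 mm
  C: 1025.58 mm
  D: 523.93 mm
  → nearest: D (523.93 mm)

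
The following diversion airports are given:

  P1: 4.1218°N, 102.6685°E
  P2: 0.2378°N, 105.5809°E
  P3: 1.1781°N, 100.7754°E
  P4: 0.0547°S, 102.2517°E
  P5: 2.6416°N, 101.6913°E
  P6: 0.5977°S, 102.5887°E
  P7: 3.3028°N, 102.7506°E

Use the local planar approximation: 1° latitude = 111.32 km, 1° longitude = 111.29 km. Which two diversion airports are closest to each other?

Pairwise distances:
P4–P6: √((-0.5430·111.32)² + (0.3370·111.29)²) = √(3653.810794 + 1406.604772) = 71.1366 km
P1–P7: √((-0.8190·111.32)² + (0.0821·111.29)²) = √(8312.165828 + 83.483106) = 91.6278 km
P5–P7: √((0.6612·111.32)² + (1.0593·111.29)²) = √(5417.664228 + 13897.933503) = 138.9806 km
P3–P5: √((1.4635·111.32)² + (0.9159·111.29)²) = √(26541.890239 + 10389.829073) = 192.1763 km
P1–P5: √((-1.4802·111.32)² + (-0.9772·111.29)²) = √(27151.085357 + 11827.125397) = 197.4290 km
P3–P4: √((-1.2328·111.32)² + (1.4763·111.29)²) = √(18833.526468 + 26993.644519) = 214.0728 km
P3–P6: √((-1.7758·111.32)² + (1.8133·111.29)²) = √(39078.195264 + 40724.110570) = 282.4930 km
P4–P5: √((2.6963·111.32)² + (-0.5604·111.29)²) = √(90091.292739 + 3889.632211) = 306.5631 km
P3–P7: √((2.1247·111.32)² + (1.9752·111.29)²) = √(55942.469159 + 48320.835917) = 322.8983 km
P2–P6: √((-0.8355·111.32)² + (-2.9922·111.29)²) = √(8650.462022 + 110890.290712) = 345.7467 km
P2–P4: √((-0.2925·111.32)² + (-3.3292·111.29)²) = √(1060.225233 + 137275.191032) = 371.9347 km
P5–P6: √((-3.2393·111.32)² + (0.8974·111.29)²) = √(130031.549372 + 9974.345675) = 374.1736 km
P4–P7: √((3.3575·111.32)² + (0.4989·111.29)²) = √(139694.220298 + 3082.757001) = 377.8584 km
P1–P3: √((-2.9437·111.32)² + (-1.8931·111.29)²) = √(107382.495147 + 44387.368204) = 389.5765 km
P6–P7: √((3.9005·111.32)² + (0.1619·111.29)²) = √(188532.818357 + 324.642955) = 434.5773 km
P2–P7: √((3.0650·111.32)² + (-2.8303·111.29)²) = √(116414.573938 + 99214.975063) = 464.3593 km
P1–P4: √((-4.1765·111.32)² + (-0.4168·111.29)²) = √(216158.026587 + 2151.630567) = 467.2362 km
P2–P5: √((2.4038·111.32)² + (-3.8896·111.29)²) = √(71604.951844 + 187379.539725) = 508.9052 km
P1–P6: √((-4.7195·111.32)² + (-0.0798·111.29)²) = √(276018.617430 + 78.871131) = 525.4498 km
P1–P2: √((-3.8840·111.32)² + (2.9124·111.29)²) = √(186941.118921 + 105054.420048) = 540.3661 km
P2–P3: √((0.9403·111.32)² + (-4.8055·111.29)²) = √(10956.687308 + 286015.420029) = 544.9515 km
Closest pair: P4–P6 at 71.1366 km.

P4 and P6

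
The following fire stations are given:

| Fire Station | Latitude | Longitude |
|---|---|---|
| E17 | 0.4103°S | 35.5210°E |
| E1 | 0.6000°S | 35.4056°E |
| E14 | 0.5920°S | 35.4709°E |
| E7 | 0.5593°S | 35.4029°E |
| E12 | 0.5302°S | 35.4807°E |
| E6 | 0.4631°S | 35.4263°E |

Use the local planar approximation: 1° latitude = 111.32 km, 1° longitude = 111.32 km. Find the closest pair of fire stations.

E1 and E7

Pairwise distances:
E1–E7: √((0.0407·111.32)² + (-0.0027·111.32)²) = √(20.527460 + 0.090339) = 4.5407 km
E14–E12: √((0.0618·111.32)² + (0.0098·111.32)²) = √(47.328566 + 1.190141) = 6.9655 km
E1–E14: √((0.0080·111.32)² + (0.0653·111.32)²) = √(0.793097 + 52.841210) = 7.3235 km
E14–E7: √((0.0327·111.32)² + (-0.0680·111.32)²) = √(13.250794 + 57.301266) = 8.3995 km
E7–E12: √((0.0291·111.32)² + (0.0778·111.32)²) = √(10.493790 + 75.007655) = 9.2467 km
E12–E6: √((0.0671·111.32)² + (-0.0544·111.32)²) = √(55.794506 + 36.672811) = 9.6160 km
E7–E6: √((0.0962·111.32)² + (0.0234·111.32)²) = √(114.682338 + 6.785441) = 11.0212 km
E1–E12: √((0.0698·111.32)² + (0.0751·111.32)²) = √(60.375013 + 69.891807) = 11.4134 km
E17–E6: √((-0.0528·111.32)² + (-0.0947·111.32)²) = √(34.547310 + 111.133848) = 12.0698 km
E17–E12: √((-0.1199·111.32)² + (-0.0403·111.32)²) = √(178.149563 + 20.125955) = 14.0810 km
E14–E6: √((0.1289·111.32)² + (-0.0446·111.32)²) = √(205.898048 + 24.649954) = 15.1838 km
E1–E6: √((0.1369·111.32)² + (0.0207·111.32)²) = √(232.248700 + 5.309909) = 15.4129 km
E17–E14: √((-0.1817·111.32)² + (-0.0501·111.32)²) = √(409.125218 + 31.104401) = 20.9816 km
E17–E7: √((-0.1490·111.32)² + (-0.1181·111.32)²) = √(275.117953 + 172.840769) = 21.1650 km
E17–E1: √((-0.1897·111.32)² + (-0.1154·111.32)²) = √(445.944752 + 165.028143) = 24.7179 km
Closest pair: E1–E7 at 4.5407 km.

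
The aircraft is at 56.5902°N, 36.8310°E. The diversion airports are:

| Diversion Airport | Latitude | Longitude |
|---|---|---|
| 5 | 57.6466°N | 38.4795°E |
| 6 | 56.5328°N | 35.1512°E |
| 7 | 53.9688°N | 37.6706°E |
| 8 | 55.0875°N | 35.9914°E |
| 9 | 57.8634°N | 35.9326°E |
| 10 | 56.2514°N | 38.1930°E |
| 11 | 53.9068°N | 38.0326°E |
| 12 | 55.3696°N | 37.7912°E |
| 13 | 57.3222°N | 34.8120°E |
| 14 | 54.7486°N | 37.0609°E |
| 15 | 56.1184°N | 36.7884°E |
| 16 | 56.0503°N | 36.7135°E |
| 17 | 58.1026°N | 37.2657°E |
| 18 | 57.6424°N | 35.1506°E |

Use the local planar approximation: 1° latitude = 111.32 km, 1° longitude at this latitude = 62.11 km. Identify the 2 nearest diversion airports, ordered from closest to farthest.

Distances from 56.5902°N, 36.8310°E:
5: √((1.0564·111.32)² + (1.6485·62.11)²) = √(13829.394972 + 10483.371144) = 155.9255 km
6: √((-0.0574·111.32)² + (-1.6798·62.11)²) = √(40.829135 + 10885.245099) = 104.5279 km
7: √((-2.6214·111.32)² + (0.8396·62.11)²) = √(85155.555336 + 2719.367597) = 296.4370 km
8: √((-1.5027·111.32)² + (-0.8396·62.11)²) = √(27982.787092 + 2719.367597) = 175.2203 km
9: √((1.2732·111.32)² + (-0.8984·62.11)²) = √(20088.136706 + 3113.598039) = 152.3212 km
10: √((-0.3388·111.32)² + (1.3620·62.11)²) = √(1422.437518 + 7156.114382) = 92.6205 km
11: √((-2.6834·111.32)² + (1.2016·62.11)²) = √(89231.301230 + 5569.842284) = 307.8979 km
12: √((-1.2206·111.32)² + (0.9602·62.11)²) = √(18462.611306 + 3556.693668) = 148.3890 km
13: √((0.7320·111.32)² + (-2.0190·62.11)²) = √(6640.007309 + 15725.182572) = 149.5500 km
14: √((-1.8416·111.32)² + (0.2299·62.11)²) = √(42027.833968 + 203.892383) = 205.5036 km
15: √((-0.4718·111.32)² + (-0.0426·62.11)²) = √(2758.431912 + 7.000713) = 52.5874 km
16: √((-0.5399·111.32)² + (-0.1175·62.11)²) = √(3612.210496 + 53.259709) = 60.5431 km
17: √((1.5124·111.32)² + (0.4347·62.11)²) = √(28345.213513 + 728.957719) = 170.5115 km
18: √((1.0522·111.32)² + (-1.6804·62.11)²) = √(13719.648672 + 10893.022589) = 156.8843 km
Sorted: 15 (52.5874 km) < 16 (60.5431 km) < 10 (92.6205 km) < 6 (104.5279 km) < …

15, 16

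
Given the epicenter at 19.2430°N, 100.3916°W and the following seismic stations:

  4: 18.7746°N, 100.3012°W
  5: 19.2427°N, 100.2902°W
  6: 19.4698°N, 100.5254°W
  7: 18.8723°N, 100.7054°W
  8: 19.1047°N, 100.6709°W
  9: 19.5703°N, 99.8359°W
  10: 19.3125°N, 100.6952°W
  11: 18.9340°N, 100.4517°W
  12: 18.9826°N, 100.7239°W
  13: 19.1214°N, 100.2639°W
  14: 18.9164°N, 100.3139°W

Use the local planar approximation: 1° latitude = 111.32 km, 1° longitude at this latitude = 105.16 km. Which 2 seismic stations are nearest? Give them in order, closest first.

5, 13

Distances from 19.2430°N, 100.3916°W:
4: √((-0.4684·111.32)² + (0.0904·105.16)²) = √(2718.818198 + 90.372858) = 53.0018 km
5: √((-0.0003·111.32)² + (0.1014·105.16)²) = √(0.001115 + 113.704346) = 10.6633 km
6: √((0.2268·111.32)² + (-0.1338·105.16)²) = √(637.429995 + 197.976381) = 28.9034 km
7: √((-0.3707·111.32)² + (-0.3138·105.16)²) = √(1702.909496 + 1088.947729) = 52.8380 km
8: √((-0.1383·111.32)² + (-0.2793·105.16)²) = √(237.023145 + 862.666685) = 33.1616 km
9: √((0.3273·111.32)² + (0.5557·105.16)²) = √(1327.511848 + 3414.931121) = 68.8654 km
10: √((0.0695·111.32)² + (-0.3036·105.16)²) = √(59.857146 + 1019.306255) = 32.8506 km
11: √((-0.3090·111.32)² + (-0.0601·105.16)²) = √(1183.214148 + 39.943866) = 34.9737 km
12: √((-0.2604·111.32)² + (-0.3323·105.16)²) = √(840.288375 + 1221.129822) = 45.4028 km
13: √((-0.1216·111.32)² + (0.1277·105.16)²) = √(183.237157 + 180.336215) = 19.0676 km
14: √((-0.3266·111.32)² + (0.0777·105.16)²) = √(1321.839593 + 66.764130) = 37.2640 km
Sorted: 5 (10.6633 km) < 13 (19.0676 km) < 6 (28.9034 km) < 10 (32.8506 km) < …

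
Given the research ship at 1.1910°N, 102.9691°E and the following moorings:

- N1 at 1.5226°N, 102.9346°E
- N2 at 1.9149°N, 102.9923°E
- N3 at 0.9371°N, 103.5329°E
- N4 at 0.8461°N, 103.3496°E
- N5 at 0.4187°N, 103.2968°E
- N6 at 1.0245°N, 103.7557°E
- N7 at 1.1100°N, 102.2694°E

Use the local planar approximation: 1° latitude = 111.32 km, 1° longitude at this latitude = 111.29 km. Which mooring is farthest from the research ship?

Distances from 1.1910°N, 102.9691°E:
N1: 37.1129 km
N2: 80.6259 km
N3: 68.8174 km
N4: 57.1602 km
N5: 93.3879 km
N6: 89.4814 km
N7: 78.3899 km
Maximum: N5 at 93.3879 km.

N5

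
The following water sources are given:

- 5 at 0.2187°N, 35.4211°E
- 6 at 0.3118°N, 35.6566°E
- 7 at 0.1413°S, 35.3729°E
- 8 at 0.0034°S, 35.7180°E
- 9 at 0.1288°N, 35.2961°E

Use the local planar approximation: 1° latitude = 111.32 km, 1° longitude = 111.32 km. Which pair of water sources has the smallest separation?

5 and 9

Pairwise distances:
5–6: 28.1901 km
5–7: 40.4328 km
5–8: 41.2753 km
5–9: 17.1400 km
6–7: 59.5104 km
6–8: 35.7476 km
6–9: 45.0054 km
7–8: 41.3701 km
7–9: 31.2594 km
8–9: 49.2176 km
Closest pair: 5–9 at 17.1400 km.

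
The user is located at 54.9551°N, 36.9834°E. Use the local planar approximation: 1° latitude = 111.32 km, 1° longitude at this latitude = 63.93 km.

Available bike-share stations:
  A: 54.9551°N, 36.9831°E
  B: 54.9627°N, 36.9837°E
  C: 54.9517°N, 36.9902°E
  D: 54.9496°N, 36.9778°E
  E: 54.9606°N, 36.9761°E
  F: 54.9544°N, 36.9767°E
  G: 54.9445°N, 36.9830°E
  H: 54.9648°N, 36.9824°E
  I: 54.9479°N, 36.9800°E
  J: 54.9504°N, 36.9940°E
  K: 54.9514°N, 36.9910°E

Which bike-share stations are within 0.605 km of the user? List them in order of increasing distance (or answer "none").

A, F, C

Distances from 54.9551°N, 36.9834°E:
A: 0.0192 km
B: 0.8462 km
C: 0.5764 km
D: 0.7092 km
E: 0.7698 km
F: 0.4354 km
G: 1.1803 km
H: 1.0817 km
I: 0.8305 km
J: 0.8561 km
K: 0.6370 km
Threshold 0.605 km: A (0.0192 km), F (0.4354 km), C (0.5764 km) are within range.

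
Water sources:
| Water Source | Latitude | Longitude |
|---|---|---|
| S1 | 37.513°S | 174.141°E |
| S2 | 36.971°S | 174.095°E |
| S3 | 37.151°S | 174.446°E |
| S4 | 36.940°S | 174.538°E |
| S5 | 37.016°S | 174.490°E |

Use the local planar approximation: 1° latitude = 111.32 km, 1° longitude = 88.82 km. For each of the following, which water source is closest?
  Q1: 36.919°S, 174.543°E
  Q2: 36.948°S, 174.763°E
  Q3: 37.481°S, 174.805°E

Q1→S4; Q2→S4; Q3→S3

Q1 at 36.919°S, 174.543°E:
  S1: 75.148 km
  S2: 40.210 km
  S3: 27.225 km
  S4: 2.380 km
  S5: 11.780 km
  → nearest: S4 (2.380 km)
Q2 at 36.948°S, 174.763°E:
  S1: 83.714 km
  S2: 59.387 km
  S3: 36.103 km
  S4: 20.004 km
  S5: 25.402 km
  → nearest: S4 (20.004 km)
Q3 at 37.481°S, 174.805°E:
  S1: 59.084 km
  S2: 84.853 km
  S3: 48.644 km
  S4: 64.725 km
  S5: 58.841 km
  → nearest: S3 (48.644 km)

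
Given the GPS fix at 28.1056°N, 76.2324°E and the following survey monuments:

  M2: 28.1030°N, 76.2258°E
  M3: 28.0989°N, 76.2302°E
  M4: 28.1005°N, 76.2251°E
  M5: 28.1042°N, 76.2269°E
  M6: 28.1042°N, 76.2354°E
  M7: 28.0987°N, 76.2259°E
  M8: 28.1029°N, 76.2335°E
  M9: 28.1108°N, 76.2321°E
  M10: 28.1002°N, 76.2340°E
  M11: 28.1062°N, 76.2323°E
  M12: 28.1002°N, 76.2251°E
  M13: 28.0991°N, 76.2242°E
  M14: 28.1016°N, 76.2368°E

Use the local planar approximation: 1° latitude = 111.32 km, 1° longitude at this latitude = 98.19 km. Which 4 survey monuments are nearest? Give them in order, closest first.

M11, M8, M6, M5

Distances from 28.1056°N, 76.2324°E:
M2: √((-0.0026·111.32)² + (-0.0066·98.19)²) = √(0.083771 + 0.419974) = 0.7097 km
M3: √((-0.0067·111.32)² + (-0.0022·98.19)²) = √(0.556283 + 0.046664) = 0.7765 km
M4: √((-0.0051·111.32)² + (-0.0073·98.19)²) = √(0.322320 + 0.513784) = 0.9144 km
M5: √((-0.0014·111.32)² + (-0.0055·98.19)²) = √(0.024289 + 0.291649) = 0.5621 km
M6: √((-0.0014·111.32)² + (0.0030·98.19)²) = √(0.024289 + 0.086771) = 0.3333 km
M7: √((-0.0069·111.32)² + (-0.0065·98.19)²) = √(0.589990 + 0.407344) = 0.9987 km
M8: √((-0.0027·111.32)² + (0.0011·98.19)²) = √(0.090339 + 0.011666) = 0.3194 km
M9: √((0.0052·111.32)² + (-0.0003·98.19)²) = √(0.335084 + 0.000868) = 0.5796 km
M10: √((-0.0054·111.32)² + (0.0016·98.19)²) = √(0.361355 + 0.024682) = 0.6213 km
M11: √((0.0006·111.32)² + (-0.0001·98.19)²) = √(0.004461 + 0.000096) = 0.0675 km
M12: √((-0.0054·111.32)² + (-0.0073·98.19)²) = √(0.361355 + 0.513784) = 0.9355 km
M13: √((-0.0065·111.32)² + (-0.0082·98.19)²) = √(0.523568 + 0.648279) = 1.0825 km
M14: √((-0.0040·111.32)² + (0.0044·98.19)²) = √(0.198274 + 0.186655) = 0.6204 km
Sorted: M11 (0.0675 km) < M8 (0.3194 km) < M6 (0.3333 km) < M5 (0.5621 km) < M9 (0.5796 km) < M14 (0.6204 km) < …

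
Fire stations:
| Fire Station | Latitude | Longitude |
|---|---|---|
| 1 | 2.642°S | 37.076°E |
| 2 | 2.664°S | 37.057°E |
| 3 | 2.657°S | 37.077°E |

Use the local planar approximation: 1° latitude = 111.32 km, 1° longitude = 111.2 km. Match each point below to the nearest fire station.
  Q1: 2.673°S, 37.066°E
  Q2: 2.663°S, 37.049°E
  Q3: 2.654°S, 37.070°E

Q1→2; Q2→2; Q3→3

Q1 at 2.673°S, 37.066°E:
  1: 3.626 km
  2: 1.416 km
  3: 2.161 km
  → nearest: 2 (1.416 km)
Q2 at 2.663°S, 37.049°E:
  1: 3.805 km
  2: 0.897 km
  3: 3.184 km
  → nearest: 2 (0.897 km)
Q3 at 2.654°S, 37.070°E:
  1: 1.493 km
  2: 1.825 km
  3: 0.847 km
  → nearest: 3 (0.847 km)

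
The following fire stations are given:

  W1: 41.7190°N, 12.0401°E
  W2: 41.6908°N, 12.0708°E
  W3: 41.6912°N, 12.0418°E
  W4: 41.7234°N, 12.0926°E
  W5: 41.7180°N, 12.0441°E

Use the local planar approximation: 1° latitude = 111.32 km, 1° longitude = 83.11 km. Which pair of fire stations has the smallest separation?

Pairwise distances:
W1–W2: √((-0.0282·111.32)² + (0.0307·83.11)²) = √(9.854727 + 6.510035) = 4.0453 km
W1–W3: √((-0.0278·111.32)² + (0.0017·83.11)²) = √(9.577143 + 0.019962) = 3.0979 km
W1–W4: √((0.0044·111.32)² + (0.0525·83.11)²) = √(0.239912 + 19.038169) = 4.3907 km
W1–W5: √((-0.0010·111.32)² + (0.0040·83.11)²) = √(0.012392 + 0.110516) = 0.3506 km
W2–W3: √((0.0004·111.32)² + (-0.0290·83.11)²) = √(0.001983 + 5.809016) = 2.4106 km
W2–W4: √((0.0326·111.32)² + (0.0218·83.11)²) = √(13.169873 + 3.282612) = 4.0562 km
W2–W5: √((0.0272·111.32)² + (-0.0267·83.11)²) = √(9.168203 + 4.924125) = 3.7540 km
W3–W4: √((0.0322·111.32)² + (0.0508·83.11)²) = √(12.848669 + 17.825183) = 5.5384 km
W3–W5: √((0.0268·111.32)² + (0.0023·83.11)²) = √(8.900532 + 0.036539) = 2.9895 km
W4–W5: √((-0.0054·111.32)² + (-0.0485·83.11)²) = √(0.361355 + 16.247631) = 4.0754 km
Closest pair: W1–W5 at 0.3506 km.

W1 and W5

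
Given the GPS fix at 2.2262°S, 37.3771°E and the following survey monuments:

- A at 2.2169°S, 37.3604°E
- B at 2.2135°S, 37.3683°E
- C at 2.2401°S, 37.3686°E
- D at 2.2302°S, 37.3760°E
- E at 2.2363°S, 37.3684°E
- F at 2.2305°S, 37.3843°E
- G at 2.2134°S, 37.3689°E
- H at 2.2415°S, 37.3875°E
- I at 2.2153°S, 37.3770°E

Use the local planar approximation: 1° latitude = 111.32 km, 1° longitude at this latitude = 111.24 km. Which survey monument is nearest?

D

Distances from 2.2262°S, 37.3771°E:
A: √((0.0093·111.32)² + (-0.0167·111.24)²) = √(1.071796 + 3.451079) = 2.1267 km
B: √((0.0127·111.32)² + (-0.0088·111.24)²) = √(1.998729 + 0.958269) = 1.7196 km
C: √((-0.0139·111.32)² + (-0.0085·111.24)²) = √(2.394286 + 0.894046) = 1.8134 km
D: √((-0.0040·111.32)² + (-0.0011·111.24)²) = √(0.198274 + 0.014973) = 0.4618 km
E: √((-0.0101·111.32)² + (-0.0087·111.24)²) = √(1.264122 + 0.936614) = 1.4835 km
F: √((-0.0043·111.32)² + (0.0072·111.24)²) = √(0.229131 + 0.641486) = 0.9331 km
G: √((0.0128·111.32)² + (-0.0082·111.24)²) = √(2.030329 + 0.832050) = 1.6919 km
H: √((-0.0153·111.32)² + (0.0104·111.24)²) = √(2.900877 + 1.338408) = 2.0590 km
I: √((0.0109·111.32)² + (-0.0001·111.24)²) = √(1.472310 + 0.000124) = 1.2134 km
Minimum: D at 0.4618 km.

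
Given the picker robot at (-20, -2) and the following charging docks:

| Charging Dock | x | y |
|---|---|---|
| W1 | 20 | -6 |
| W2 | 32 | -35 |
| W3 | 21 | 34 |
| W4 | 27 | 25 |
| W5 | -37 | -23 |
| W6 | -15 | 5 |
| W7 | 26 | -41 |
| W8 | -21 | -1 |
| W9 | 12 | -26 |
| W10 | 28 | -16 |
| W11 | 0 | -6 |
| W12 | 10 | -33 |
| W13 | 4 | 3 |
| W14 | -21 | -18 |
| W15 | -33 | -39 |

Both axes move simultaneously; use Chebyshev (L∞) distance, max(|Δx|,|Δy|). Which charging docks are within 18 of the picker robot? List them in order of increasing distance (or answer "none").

Distances from (-20, -2):
W1: 40
W2: 52
W3: 41
W4: 47
W5: 21
W6: 7
W7: 46
W8: 1
W9: 32
W10: 48
W11: 20
W12: 31
W13: 24
W14: 16
W15: 37
Threshold 18: W8 (1), W6 (7), W14 (16) are within range.

W8, W6, W14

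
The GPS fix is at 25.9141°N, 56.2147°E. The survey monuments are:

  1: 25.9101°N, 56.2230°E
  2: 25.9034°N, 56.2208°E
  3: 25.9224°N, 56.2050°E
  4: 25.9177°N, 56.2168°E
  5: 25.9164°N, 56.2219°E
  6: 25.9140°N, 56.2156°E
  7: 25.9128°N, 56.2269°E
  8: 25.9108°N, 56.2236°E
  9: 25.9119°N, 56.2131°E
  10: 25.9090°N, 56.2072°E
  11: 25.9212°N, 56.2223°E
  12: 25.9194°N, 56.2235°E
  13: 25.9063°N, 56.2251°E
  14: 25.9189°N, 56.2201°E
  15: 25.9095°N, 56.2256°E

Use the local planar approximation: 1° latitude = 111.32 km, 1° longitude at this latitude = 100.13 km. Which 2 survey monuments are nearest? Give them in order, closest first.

Distances from 25.9141°N, 56.2147°E:
1: √((-0.0040·111.32)² + (0.0083·100.13)²) = √(0.198274 + 0.690692) = 0.9429 km
2: √((-0.0107·111.32)² + (0.0061·100.13)²) = √(1.418776 + 0.373068) = 1.3386 km
3: √((0.0083·111.32)² + (-0.0097·100.13)²) = √(0.853695 + 0.943348) = 1.3405 km
4: √((0.0036·111.32)² + (0.0021·100.13)²) = √(0.160602 + 0.044215) = 0.4526 km
5: √((0.0023·111.32)² + (0.0072·100.13)²) = √(0.065554 + 0.519749) = 0.7651 km
6: √((-0.0001·111.32)² + (0.0009·100.13)²) = √(0.000124 + 0.008121) = 0.0908 km
7: √((-0.0013·111.32)² + (0.0122·100.13)²) = √(0.020943 + 1.492272) = 1.2301 km
8: √((-0.0033·111.32)² + (0.0089·100.13)²) = √(0.134950 + 0.794161) = 0.9639 km
9: √((-0.0022·111.32)² + (-0.0016·100.13)²) = √(0.059978 + 0.025667) = 0.2927 km
10: √((-0.0051·111.32)² + (-0.0075·100.13)²) = √(0.322320 + 0.563963) = 0.9414 km
11: √((0.0071·111.32)² + (0.0076·100.13)²) = √(0.624688 + 0.579103) = 1.0972 km
12: √((0.0053·111.32)² + (0.0088·100.13)²) = √(0.348095 + 0.776415) = 1.0604 km
13: √((-0.0078·111.32)² + (0.0104·100.13)²) = √(0.753938 + 1.084414) = 1.3559 km
14: √((0.0048·111.32)² + (0.0054·100.13)²) = √(0.285515 + 0.292359) = 0.7602 km
15: √((-0.0046·111.32)² + (0.0109·100.13)²) = √(0.262218 + 1.191191) = 1.2056 km
Sorted: 6 (0.0908 km) < 9 (0.2927 km) < 4 (0.4526 km) < 14 (0.7602 km) < …

6, 9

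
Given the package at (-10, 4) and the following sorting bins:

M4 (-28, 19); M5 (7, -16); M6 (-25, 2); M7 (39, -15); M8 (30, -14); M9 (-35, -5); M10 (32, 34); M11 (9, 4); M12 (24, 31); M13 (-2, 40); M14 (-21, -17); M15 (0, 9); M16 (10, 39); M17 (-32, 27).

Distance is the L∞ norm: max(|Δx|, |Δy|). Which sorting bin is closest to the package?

M15

Distances from (-10, 4):
M4: max(|-18|, |15|) = 18
M5: max(|17|, |-20|) = 20
M6: max(|-15|, |-2|) = 15
M7: max(|49|, |-19|) = 49
M8: max(|40|, |-18|) = 40
M9: max(|-25|, |-9|) = 25
M10: max(|42|, |30|) = 42
M11: max(|19|, |0|) = 19
M12: max(|34|, |27|) = 34
M13: max(|8|, |36|) = 36
M14: max(|-11|, |-21|) = 21
M15: max(|10|, |5|) = 10
M16: max(|20|, |35|) = 35
M17: max(|-22|, |23|) = 23
Minimum: M15 at 10.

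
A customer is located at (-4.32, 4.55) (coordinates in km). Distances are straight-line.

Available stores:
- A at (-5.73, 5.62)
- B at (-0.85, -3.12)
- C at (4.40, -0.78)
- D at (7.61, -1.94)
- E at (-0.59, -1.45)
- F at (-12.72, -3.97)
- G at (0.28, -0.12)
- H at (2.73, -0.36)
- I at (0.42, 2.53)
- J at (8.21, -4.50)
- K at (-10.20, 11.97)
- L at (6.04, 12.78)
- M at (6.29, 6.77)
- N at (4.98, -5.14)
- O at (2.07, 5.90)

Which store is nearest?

A

Distances from (-4.32, 4.55):
A: √((-1.41)² + (1.07)²) = √(1.9881 + 1.1449) = 1.77 km
B: √((3.47)² + (-7.67)²) = √(12.0409 + 58.8289) = 8.42 km
C: √((8.72)² + (-5.33)²) = √(76.0384 + 28.4089) = 10.22 km
D: √((11.93)² + (-6.49)²) = √(142.3249 + 42.1201) = 13.58 km
E: √((3.73)² + (-6.00)²) = √(13.9129 + 36.0000) = 7.06 km
F: √((-8.40)² + (-8.52)²) = √(70.5600 + 72.5904) = 11.96 km
G: √((4.60)² + (-4.67)²) = √(21.1600 + 21.8089) = 6.56 km
H: √((7.05)² + (-4.91)²) = √(49.7025 + 24.1081) = 8.59 km
I: √((4.74)² + (-2.02)²) = √(22.4676 + 4.0804) = 5.15 km
J: √((12.53)² + (-9.05)²) = √(157.0009 + 81.9025) = 15.46 km
K: √((-5.88)² + (7.42)²) = √(34.5744 + 55.0564) = 9.47 km
L: √((10.36)² + (8.23)²) = √(107.3296 + 67.7329) = 13.23 km
M: √((10.61)² + (2.22)²) = √(112.5721 + 4.9284) = 10.84 km
N: √((9.30)² + (-9.69)²) = √(86.4900 + 93.8961) = 13.43 km
O: √((6.39)² + (1.35)²) = √(40.8321 + 1.8225) = 6.53 km
Minimum: A at 1.77 km.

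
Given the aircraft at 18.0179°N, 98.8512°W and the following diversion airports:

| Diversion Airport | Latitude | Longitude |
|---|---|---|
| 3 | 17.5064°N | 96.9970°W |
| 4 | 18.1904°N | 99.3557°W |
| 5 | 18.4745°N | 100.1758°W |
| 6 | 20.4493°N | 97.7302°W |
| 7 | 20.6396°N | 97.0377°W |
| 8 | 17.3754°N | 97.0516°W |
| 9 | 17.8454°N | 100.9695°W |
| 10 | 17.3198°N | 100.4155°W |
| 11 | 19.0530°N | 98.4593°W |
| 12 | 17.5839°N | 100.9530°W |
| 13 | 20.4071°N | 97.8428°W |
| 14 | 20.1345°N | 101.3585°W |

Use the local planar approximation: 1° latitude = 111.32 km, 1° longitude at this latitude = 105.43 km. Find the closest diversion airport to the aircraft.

Distances from 18.0179°N, 98.8512°W:
3: 203.6120 km
4: 56.5496 km
5: 148.6149 km
6: 295.3420 km
7: 348.9004 km
8: 202.7652 km
9: 224.1564 km
10: 182.3162 km
11: 122.4113 km
12: 226.7984 km
13: 286.4276 km
14: 354.1113 km
Minimum: 4 at 56.5496 km.

4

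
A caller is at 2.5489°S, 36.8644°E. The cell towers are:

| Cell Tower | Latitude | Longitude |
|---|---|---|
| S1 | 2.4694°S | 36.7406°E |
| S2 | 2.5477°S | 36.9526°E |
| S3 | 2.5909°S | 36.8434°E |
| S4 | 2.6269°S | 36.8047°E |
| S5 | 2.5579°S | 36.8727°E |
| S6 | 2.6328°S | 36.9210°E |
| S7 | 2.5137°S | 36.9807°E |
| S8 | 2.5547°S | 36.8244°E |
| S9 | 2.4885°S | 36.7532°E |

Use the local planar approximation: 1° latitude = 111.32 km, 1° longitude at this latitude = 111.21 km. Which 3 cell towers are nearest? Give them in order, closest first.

Distances from 2.5489°S, 36.8644°E:
S1: √((0.0795·111.32)² + (-0.1238·111.21)²) = √(78.321438 + 189.552262) = 16.3668 km
S2: √((0.0012·111.32)² + (0.0882·111.21)²) = √(0.017845 + 96.211027) = 9.8096 km
S3: √((-0.0420·111.32)² + (-0.0210·111.21)²) = √(21.859739 + 5.454140) = 5.2263 km
S4: √((-0.0780·111.32)² + (-0.0597·111.21)²) = √(75.393794 + 44.079468) = 10.9304 km
S5: √((-0.0090·111.32)² + (0.0083·111.21)²) = √(1.003764 + 0.852008) = 1.3623 km
S6: √((-0.0839·111.32)² + (0.0566·111.21)²) = √(87.230893 + 39.620554) = 11.2628 km
S7: √((0.0352·111.32)² + (0.1163·111.21)²) = √(15.354360 + 167.281191) = 13.5143 km
S8: √((-0.0058·111.32)² + (-0.0400·111.21)²) = √(0.416872 + 19.788263) = 4.4950 km
S9: √((0.0604·111.32)² + (-0.1112·111.21)²) = √(45.208518 + 152.931608) = 14.0762 km
Sorted: S5 (1.3623 km) < S8 (4.4950 km) < S3 (5.2263 km) < S2 (9.8096 km) < S4 (10.9304 km) < …

S5, S8, S3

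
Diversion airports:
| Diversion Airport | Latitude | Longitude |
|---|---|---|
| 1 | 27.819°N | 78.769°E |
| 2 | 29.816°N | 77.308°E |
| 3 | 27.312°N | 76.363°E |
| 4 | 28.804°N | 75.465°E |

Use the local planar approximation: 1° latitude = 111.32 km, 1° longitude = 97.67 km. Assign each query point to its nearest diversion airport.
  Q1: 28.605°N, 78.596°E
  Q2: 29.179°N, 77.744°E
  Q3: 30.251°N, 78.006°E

Q1 at 28.605°N, 78.596°E:
  1: 89.114 km
  2: 184.387 km
  3: 261.312 km
  4: 306.606 km
  → nearest: 1 (89.114 km)
Q2 at 29.179°N, 77.744°E:
  1: 181.502 km
  2: 82.715 km
  3: 247.767 km
  4: 226.471 km
  → nearest: 2 (82.715 km)
Q3 at 30.251°N, 78.006°E:
  1: 280.800 km
  2: 83.621 km
  3: 364.405 km
  4: 295.871 km
  → nearest: 2 (83.621 km)

Q1→1; Q2→2; Q3→2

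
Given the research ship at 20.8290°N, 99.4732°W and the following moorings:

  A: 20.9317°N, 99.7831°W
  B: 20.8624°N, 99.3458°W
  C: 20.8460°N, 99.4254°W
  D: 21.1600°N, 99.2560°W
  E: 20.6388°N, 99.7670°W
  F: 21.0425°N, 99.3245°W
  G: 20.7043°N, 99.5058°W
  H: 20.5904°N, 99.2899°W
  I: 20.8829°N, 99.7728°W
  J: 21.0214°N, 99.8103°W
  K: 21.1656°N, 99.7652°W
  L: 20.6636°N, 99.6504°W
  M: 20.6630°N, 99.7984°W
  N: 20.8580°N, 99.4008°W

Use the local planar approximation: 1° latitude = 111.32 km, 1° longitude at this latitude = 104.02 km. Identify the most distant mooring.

Distances from 20.8290°N, 99.4732°W:
A: 34.2031 km
B: 13.7639 km
C: 5.3201 km
D: 43.2221 km
E: 37.1790 km
F: 28.3569 km
G: 14.2898 km
H: 32.6960 km
I: 31.7367 km
J: 41.0888 km
K: 48.2348 km
L: 26.0531 km
M: 38.5456 km
N: 8.1938 km
Maximum: K at 48.2348 km.

K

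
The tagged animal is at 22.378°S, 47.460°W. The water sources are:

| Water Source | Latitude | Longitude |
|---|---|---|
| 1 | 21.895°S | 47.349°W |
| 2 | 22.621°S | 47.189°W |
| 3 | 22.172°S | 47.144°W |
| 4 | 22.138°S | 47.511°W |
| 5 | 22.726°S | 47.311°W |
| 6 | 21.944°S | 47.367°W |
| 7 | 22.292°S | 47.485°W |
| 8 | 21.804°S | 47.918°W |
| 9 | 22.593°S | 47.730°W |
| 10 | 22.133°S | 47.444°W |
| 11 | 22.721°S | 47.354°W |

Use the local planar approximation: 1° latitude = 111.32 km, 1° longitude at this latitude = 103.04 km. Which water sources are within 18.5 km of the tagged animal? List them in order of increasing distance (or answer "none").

7

Distances from 22.378°S, 47.460°W:
1: 54.971 km
2: 38.878 km
3: 39.825 km
4: 27.229 km
5: 41.671 km
6: 49.254 km
7: 9.914 km
8: 79.436 km
9: 36.699 km
10: 27.323 km
11: 39.714 km
Threshold 18.5 km: 7 (9.914 km) is within range.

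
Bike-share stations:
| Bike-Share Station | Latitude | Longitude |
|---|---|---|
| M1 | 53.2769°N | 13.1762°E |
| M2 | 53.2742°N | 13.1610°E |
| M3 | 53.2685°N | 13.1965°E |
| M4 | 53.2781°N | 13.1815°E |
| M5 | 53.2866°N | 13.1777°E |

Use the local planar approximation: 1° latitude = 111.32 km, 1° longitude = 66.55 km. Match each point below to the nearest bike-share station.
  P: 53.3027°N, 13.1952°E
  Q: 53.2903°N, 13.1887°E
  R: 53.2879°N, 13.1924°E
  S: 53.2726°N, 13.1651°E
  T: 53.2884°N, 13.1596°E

P→M5; Q→M5; R→M5; S→M2; T→M5

P at 53.3027°N, 13.1952°E:
  M1: 3.1381 km
  M2: 3.9046 km
  M3: 3.8081 km
  M4: 2.8863 km
  M5: 2.1374 km
  → nearest: M5 (2.1374 km)
Q at 53.2903°N, 13.1887°E:
  M1: 1.7080 km
  M2: 2.5711 km
  M3: 2.4817 km
  M4: 1.4402 km
  M5: 0.8400 km
  → nearest: M5 (0.8400 km)
R at 53.2879°N, 13.1924°E:
  M1: 1.6315 km
  M2: 2.5870 km
  M3: 2.1768 km
  M4: 1.3101 km
  M5: 0.9889 km
  → nearest: M5 (0.9889 km)
S at 53.2726°N, 13.1651°E:
  M1: 0.8802 km
  M2: 0.3258 km
  M3: 2.1389 km
  M4: 1.2514 km
  M5: 1.7697 km
  → nearest: M2 (0.3258 km)
T at 53.2884°N, 13.1596°E:
  M1: 1.6909 km
  M2: 1.5835 km
  M3: 3.3072 km
  M4: 1.8544 km
  M5: 1.2211 km
  → nearest: M5 (1.2211 km)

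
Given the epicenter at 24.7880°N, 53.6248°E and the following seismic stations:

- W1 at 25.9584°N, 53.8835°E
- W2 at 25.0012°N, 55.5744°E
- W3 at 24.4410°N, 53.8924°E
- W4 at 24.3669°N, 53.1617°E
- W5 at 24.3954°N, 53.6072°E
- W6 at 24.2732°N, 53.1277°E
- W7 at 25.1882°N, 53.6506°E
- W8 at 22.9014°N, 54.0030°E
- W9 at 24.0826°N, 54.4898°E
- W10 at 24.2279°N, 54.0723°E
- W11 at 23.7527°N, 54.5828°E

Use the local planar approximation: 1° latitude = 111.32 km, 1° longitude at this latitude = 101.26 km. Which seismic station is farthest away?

W8

Distances from 24.7880°N, 53.6248°E:
W1: 132.8963 km
W2: 198.8380 km
W3: 47.1846 km
W4: 66.3057 km
W5: 43.7406 km
W6: 76.2752 km
W7: 44.6268 km
W8: 213.4795 km
W9: 117.6358 km
W10: 77.0773 km
W11: 150.6414 km
Maximum: W8 at 213.4795 km.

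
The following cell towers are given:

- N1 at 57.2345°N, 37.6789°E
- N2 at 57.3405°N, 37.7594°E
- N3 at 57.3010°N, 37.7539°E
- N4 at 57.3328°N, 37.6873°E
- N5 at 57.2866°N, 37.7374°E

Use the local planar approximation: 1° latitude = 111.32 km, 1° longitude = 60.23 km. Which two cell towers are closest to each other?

N3 and N5

Pairwise distances:
N1–N2: √((0.1060·111.32)² + (0.0805·60.23)²) = √(139.238112 + 23.508098) = 12.7572 km
N1–N3: √((0.0665·111.32)² + (0.0750·60.23)²) = √(54.801152 + 20.405548) = 8.6722 km
N1–N4: √((0.0983·111.32)² + (0.0084·60.23)²) = √(119.743909 + 0.255967) = 10.9544 km
N1–N5: √((0.0521·111.32)² + (0.0585·60.23)²) = √(33.637355 + 12.414735) = 6.7862 km
N2–N3: √((-0.0395·111.32)² + (-0.0055·60.23)²) = √(19.334840 + 0.109737) = 4.4096 km
N2–N4: √((-0.0077·111.32)² + (-0.0721·60.23)²) = √(0.734730 + 18.858027) = 4.4264 km
N2–N5: √((-0.0539·111.32)² + (-0.0220·60.23)²) = √(36.001776 + 1.755784) = 6.1447 km
N3–N4: √((0.0318·111.32)² + (-0.0666·60.23)²) = √(12.531430 + 16.090672) = 5.3500 km
N3–N5: √((-0.0144·111.32)² + (-0.0165·60.23)²) = √(2.569635 + 0.987629) = 1.8861 km
N4–N5: √((-0.0462·111.32)² + (0.0501·60.23)²) = √(26.450284 + 9.105445) = 5.9629 km
Closest pair: N3–N5 at 1.8861 km.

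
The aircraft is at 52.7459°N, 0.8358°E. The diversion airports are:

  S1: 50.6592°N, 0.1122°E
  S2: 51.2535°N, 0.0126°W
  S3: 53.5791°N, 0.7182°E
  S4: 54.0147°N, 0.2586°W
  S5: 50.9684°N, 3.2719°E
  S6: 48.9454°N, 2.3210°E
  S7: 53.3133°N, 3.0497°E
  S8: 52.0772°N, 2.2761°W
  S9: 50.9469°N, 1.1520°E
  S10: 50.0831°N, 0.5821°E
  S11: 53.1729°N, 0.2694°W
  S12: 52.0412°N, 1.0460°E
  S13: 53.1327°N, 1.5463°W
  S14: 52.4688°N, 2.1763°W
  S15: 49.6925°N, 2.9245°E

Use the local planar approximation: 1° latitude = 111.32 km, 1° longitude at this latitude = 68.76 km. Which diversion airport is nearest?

Distances from 52.7459°N, 0.8358°E:
S1: √((-2.0867·111.32)² + (-0.7236·68.76)²) = √(53959.314956 + 2475.533754) = 237.5602 km
S2: √((-1.4924·111.32)² + (-0.8484·68.76)²) = √(27600.495323 + 3403.087029) = 176.0783 km
S3: √((0.8332·111.32)² + (-0.1176·68.76)²) = √(8602.900855 + 65.386242) = 93.1036 km
S4: √((1.2688·111.32)² + (-1.0944·68.76)²) = √(19949.533072 + 5662.704573) = 160.0382 km
S5: √((-1.7775·111.32)² + (2.4361·68.76)²) = √(39153.051364 + 28058.339099) = 259.2516 km
S6: √((-3.8005·111.32)² + (1.4852·68.76)²) = √(178989.629495 + 10428.974778) = 435.2225 km
S7: √((0.5674·111.32)² + (2.2139·68.76)²) = √(3989.560527 + 23173.292132) = 164.8116 km
S8: √((-0.6687·111.32)² + (-3.1119·68.76)²) = √(5541.266554 + 45784.977095) = 226.5530 km
S9: √((-1.7990·111.32)² + (0.3162·68.76)²) = √(40105.942056 + 472.710737) = 201.4414 km
S10: √((-2.6628·111.32)² + (-0.2537·68.76)²) = √(87866.533273 + 304.307510) = 296.9358 km
S11: √((0.4270·111.32)² + (-1.1052·68.76)²) = √(2259.446932 + 5775.019946) = 89.6352 km
S12: √((-0.7047·111.32)² + (0.2102·68.76)²) = √(6153.963815 + 208.899384) = 79.7676 km
S13: √((0.3868·111.32)² + (-2.3821·68.76)²) = √(1854.040967 + 26828.211056) = 169.3584 km
S14: √((-0.2771·111.32)² + (-3.0121·68.76)²) = √(951.523343 + 42895.378887) = 209.3965 km
S15: √((-3.0534·111.32)² + (2.0887·68.76)²) = √(115535.060963 + 20626.420608) = 369.0007 km
Minimum: S12 at 79.7676 km.

S12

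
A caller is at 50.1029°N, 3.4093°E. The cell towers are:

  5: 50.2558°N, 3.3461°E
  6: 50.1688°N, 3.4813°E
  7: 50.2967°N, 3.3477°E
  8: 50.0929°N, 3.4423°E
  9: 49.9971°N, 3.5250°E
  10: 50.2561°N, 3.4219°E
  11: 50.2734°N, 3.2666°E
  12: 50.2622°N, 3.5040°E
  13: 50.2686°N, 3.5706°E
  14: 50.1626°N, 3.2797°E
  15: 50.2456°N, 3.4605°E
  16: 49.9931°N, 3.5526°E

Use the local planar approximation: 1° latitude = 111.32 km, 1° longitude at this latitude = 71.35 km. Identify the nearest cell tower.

8

Distances from 50.1029°N, 3.4093°E:
5: √((0.1529·111.32)² + (-0.0632·71.35)²) = √(289.708586 + 20.333967) = 17.6080 km
6: √((0.0659·111.32)² + (0.0720·71.35)²) = √(53.816720 + 26.390824) = 8.9559 km
7: √((0.1938·111.32)² + (-0.0616·71.35)²) = √(465.429537 + 19.317431) = 22.0170 km
8: √((-0.0100·111.32)² + (0.0330·71.35)²) = √(1.239214 + 5.543906) = 2.6044 km
9: √((-0.1058·111.32)² + (0.1157·71.35)²) = √(138.713181 + 68.148244) = 14.3827 km
10: √((0.1532·111.32)² + (0.0126·71.35)²) = √(290.846556 + 0.808219) = 17.0779 km
11: √((0.1705·111.32)² + (-0.1427·71.35)²) = √(360.242678 + 103.665895) = 21.5385 km
12: √((0.1593·111.32)² + (0.0947·71.35)²) = √(314.469078 + 45.654954) = 18.9769 km
13: √((0.1657·111.32)² + (0.1613·71.35)²) = √(340.244734 + 132.451442) = 21.7416 km
14: √((0.0597·111.32)² + (-0.1296·71.35)²) = √(44.166711 + 85.506269) = 11.3874 km
15: √((0.1427·111.32)² + (0.0512·71.35)²) = √(252.344789 + 13.345286) = 16.3000 km
16: √((-0.1098·111.32)² + (0.1433·71.35)²) = √(149.400164 + 104.539480) = 15.9355 km
Minimum: 8 at 2.6044 km.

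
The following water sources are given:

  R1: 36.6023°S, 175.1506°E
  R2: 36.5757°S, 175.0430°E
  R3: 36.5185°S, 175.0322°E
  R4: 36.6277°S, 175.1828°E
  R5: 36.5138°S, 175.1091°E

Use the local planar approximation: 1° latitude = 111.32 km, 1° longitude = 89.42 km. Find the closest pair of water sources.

Pairwise distances:
R1–R4: √((-0.0254·111.32)² + (0.0322·89.42)²) = √(7.994915 + 8.290507) = 4.0355 km
R2–R3: √((0.0572·111.32)² + (-0.0108·89.42)²) = √(40.545107 + 0.932646) = 6.4403 km
R3–R5: √((0.0047·111.32)² + (0.0769·89.42)²) = √(0.273742 + 47.284849) = 6.8963 km
R2–R5: √((0.0619·111.32)² + (0.0661·89.42)²) = √(47.481857 + 34.935925) = 9.0784 km
R1–R2: √((0.0266·111.32)² + (-0.1076·89.42)²) = √(8.768184 + 92.575033) = 10.0669 km
R1–R5: √((0.0885·111.32)² + (-0.0415·89.42)²) = √(97.058357 + 13.771001) = 10.5276 km
R2–R4: √((-0.0520·111.32)² + (0.1398·89.42)²) = √(33.508353 + 156.272901) = 13.7761 km
R1–R3: √((0.0838·111.32)² + (-0.1184·89.42)²) = √(87.023076 + 112.091514) = 14.1108 km
R4–R5: √((0.1139·111.32)² + (-0.0737·89.42)²) = √(160.765866 + 43.431448) = 14.2898 km
R3–R4: √((-0.1092·111.32)² + (0.1506·89.42)²) = √(147.771837 + 181.350716) = 18.1417 km
Closest pair: R1–R4 at 4.0355 km.

R1 and R4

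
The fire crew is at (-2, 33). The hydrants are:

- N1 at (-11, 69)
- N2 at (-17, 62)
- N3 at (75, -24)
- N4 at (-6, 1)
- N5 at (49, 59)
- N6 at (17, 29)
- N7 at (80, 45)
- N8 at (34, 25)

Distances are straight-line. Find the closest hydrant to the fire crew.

N6

Distances from (-2, 33):
N1: √((-9)² + (36)²) = √(81.000 + 1296.000) = 37.1
N2: √((-15)² + (29)²) = √(225.000 + 841.000) = 32.6
N3: √((77)² + (-57)²) = √(5929.000 + 3249.000) = 95.8
N4: √((-4)² + (-32)²) = √(16.000 + 1024.000) = 32.2
N5: √((51)² + (26)²) = √(2601.000 + 676.000) = 57.2
N6: √((19)² + (-4)²) = √(361.000 + 16.000) = 19.4
N7: √((82)² + (12)²) = √(6724.000 + 144.000) = 82.9
N8: √((36)² + (-8)²) = √(1296.000 + 64.000) = 36.9
Minimum: N6 at 19.4.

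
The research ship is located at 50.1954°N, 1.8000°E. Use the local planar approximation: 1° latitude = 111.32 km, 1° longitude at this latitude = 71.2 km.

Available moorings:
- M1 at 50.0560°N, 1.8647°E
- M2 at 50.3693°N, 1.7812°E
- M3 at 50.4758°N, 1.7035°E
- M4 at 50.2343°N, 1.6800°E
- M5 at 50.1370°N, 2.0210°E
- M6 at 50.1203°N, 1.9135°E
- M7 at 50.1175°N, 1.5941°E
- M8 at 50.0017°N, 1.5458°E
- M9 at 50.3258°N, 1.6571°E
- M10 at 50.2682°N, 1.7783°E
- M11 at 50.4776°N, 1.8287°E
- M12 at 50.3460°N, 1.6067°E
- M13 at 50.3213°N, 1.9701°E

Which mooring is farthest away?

M3

Distances from 50.1954°N, 1.8000°E:
M1: 16.1873 km
M2: 19.4048 km
M3: 31.9614 km
M4: 9.5787 km
M5: 17.0253 km
M6: 11.6275 km
M7: 17.0329 km
M8: 28.1518 km
M9: 17.7268 km
M10: 8.2501 km
M11: 31.4809 km
M12: 21.6905 km
M13: 18.5231 km
Maximum: M3 at 31.9614 km.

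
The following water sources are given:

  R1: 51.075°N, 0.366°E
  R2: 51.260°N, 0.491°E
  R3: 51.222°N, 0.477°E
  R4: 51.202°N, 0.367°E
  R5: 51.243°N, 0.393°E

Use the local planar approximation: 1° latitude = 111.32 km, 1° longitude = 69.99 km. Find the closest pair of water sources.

Pairwise distances:
R1–R2: √((0.185·111.32)² + (0.125·69.99)²) = √(424.12107 + 76.54063) = 22.375 km
R1–R3: √((0.147·111.32)² + (0.111·69.99)²) = √(267.78181 + 60.35565) = 18.115 km
R1–R4: √((0.127·111.32)² + (0.001·69.99)²) = √(199.87286 + 0.00490) = 14.138 km
R1–R5: √((0.168·111.32)² + (0.027·69.99)²) = √(349.75583 + 3.57108) = 18.797 km
R2–R3: √((-0.038·111.32)² + (-0.014·69.99)²) = √(17.89425 + 0.96013) = 4.342 km
R2–R4: √((-0.058·111.32)² + (-0.124·69.99)²) = √(41.68717 + 75.32088) = 10.817 km
R2–R5: √((-0.017·111.32)² + (-0.098·69.99)²) = √(3.58133 + 47.04616) = 7.115 km
R3–R4: √((-0.020·111.32)² + (-0.110·69.99)²) = √(4.95686 + 59.27306) = 8.014 km
R3–R5: √((0.021·111.32)² + (-0.084·69.99)²) = √(5.46493 + 34.56452) = 6.327 km
R4–R5: √((0.041·111.32)² + (0.026·69.99)²) = √(20.83119 + 3.31145) = 4.914 km
Closest pair: R2–R3 at 4.342 km.

R2 and R3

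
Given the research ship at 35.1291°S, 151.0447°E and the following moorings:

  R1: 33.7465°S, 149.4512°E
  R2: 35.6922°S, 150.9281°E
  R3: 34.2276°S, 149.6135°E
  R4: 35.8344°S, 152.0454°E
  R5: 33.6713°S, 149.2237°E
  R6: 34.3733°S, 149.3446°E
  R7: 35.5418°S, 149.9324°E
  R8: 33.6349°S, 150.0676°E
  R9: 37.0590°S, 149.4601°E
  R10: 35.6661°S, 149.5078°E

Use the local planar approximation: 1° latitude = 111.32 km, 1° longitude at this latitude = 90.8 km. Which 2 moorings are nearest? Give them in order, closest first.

R2, R7

Distances from 35.1291°S, 151.0447°E:
R1: √((1.3826·111.32)² + (-1.5935·90.8)²) = √(23688.605771 + 20935.138224) = 211.2433 km
R2: √((-0.5631·111.32)² + (-0.1166·90.8)²) = √(3929.320464 + 112.090498) = 63.5721 km
R3: √((0.9015·111.32)² + (-1.4312·90.8)²) = √(10071.122011 + 16887.771813) = 164.1916 km
R4: √((-0.7053·111.32)² + (1.0007·90.8)²) = √(6164.447568 + 8256.186536) = 120.0859 km
R5: √((1.4578·111.32)² + (-1.8210·90.8)²) = √(26335.543595 + 27339.564270) = 231.6789 km
R6: √((0.7558·111.32)² + (-1.7001·90.8)²) = √(7078.808611 + 23829.812860) = 175.8085 km
R7: √((-0.4127·111.32)² + (-1.1123·90.8)²) = √(2110.645679 + 10200.361690) = 110.9550 km
R8: √((1.4942·111.32)² + (-0.9771·90.8)²) = √(27667.113994 + 7871.359060) = 188.5165 km
R9: √((-1.9299·111.32)² + (-1.5846·90.8)²) = √(46154.707983 + 20701.937840) = 258.5665 km
R10: √((-0.5370·111.32)² + (-1.5369·90.8)²) = √(3573.509712 + 19474.347632) = 151.8152 km
Sorted: R2 (63.5721 km) < R7 (110.9550 km) < R4 (120.0859 km) < R10 (151.8152 km) < …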